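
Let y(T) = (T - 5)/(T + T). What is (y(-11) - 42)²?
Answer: 206116/121 ≈ 1703.4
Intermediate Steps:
y(T) = (-5 + T)/(2*T) (y(T) = (-5 + T)/((2*T)) = (-5 + T)*(1/(2*T)) = (-5 + T)/(2*T))
(y(-11) - 42)² = ((½)*(-5 - 11)/(-11) - 42)² = ((½)*(-1/11)*(-16) - 42)² = (8/11 - 42)² = (-454/11)² = 206116/121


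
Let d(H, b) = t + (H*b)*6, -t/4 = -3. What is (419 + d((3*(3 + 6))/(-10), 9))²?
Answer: 2033476/25 ≈ 81339.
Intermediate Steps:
t = 12 (t = -4*(-3) = 12)
d(H, b) = 12 + 6*H*b (d(H, b) = 12 + (H*b)*6 = 12 + 6*H*b)
(419 + d((3*(3 + 6))/(-10), 9))² = (419 + (12 + 6*((3*(3 + 6))/(-10))*9))² = (419 + (12 + 6*((3*9)*(-⅒))*9))² = (419 + (12 + 6*(27*(-⅒))*9))² = (419 + (12 + 6*(-27/10)*9))² = (419 + (12 - 729/5))² = (419 - 669/5)² = (1426/5)² = 2033476/25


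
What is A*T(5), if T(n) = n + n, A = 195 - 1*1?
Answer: 1940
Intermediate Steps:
A = 194 (A = 195 - 1 = 194)
T(n) = 2*n
A*T(5) = 194*(2*5) = 194*10 = 1940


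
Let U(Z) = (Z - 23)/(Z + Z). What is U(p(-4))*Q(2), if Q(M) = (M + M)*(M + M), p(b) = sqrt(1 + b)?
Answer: 8 + 184*I*sqrt(3)/3 ≈ 8.0 + 106.23*I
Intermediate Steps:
Q(M) = 4*M**2 (Q(M) = (2*M)*(2*M) = 4*M**2)
U(Z) = (-23 + Z)/(2*Z) (U(Z) = (-23 + Z)/((2*Z)) = (-23 + Z)*(1/(2*Z)) = (-23 + Z)/(2*Z))
U(p(-4))*Q(2) = ((-23 + sqrt(1 - 4))/(2*(sqrt(1 - 4))))*(4*2**2) = ((-23 + sqrt(-3))/(2*(sqrt(-3))))*(4*4) = ((-23 + I*sqrt(3))/(2*((I*sqrt(3)))))*16 = ((-I*sqrt(3)/3)*(-23 + I*sqrt(3))/2)*16 = -I*sqrt(3)*(-23 + I*sqrt(3))/6*16 = -8*I*sqrt(3)*(-23 + I*sqrt(3))/3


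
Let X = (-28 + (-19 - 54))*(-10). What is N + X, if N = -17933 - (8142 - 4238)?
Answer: -20827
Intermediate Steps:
X = 1010 (X = (-28 - 73)*(-10) = -101*(-10) = 1010)
N = -21837 (N = -17933 - 1*3904 = -17933 - 3904 = -21837)
N + X = -21837 + 1010 = -20827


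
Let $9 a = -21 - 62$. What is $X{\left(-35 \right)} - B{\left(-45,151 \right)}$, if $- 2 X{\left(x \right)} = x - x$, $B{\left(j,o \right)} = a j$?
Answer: $-415$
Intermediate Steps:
$a = - \frac{83}{9}$ ($a = \frac{-21 - 62}{9} = \frac{1}{9} \left(-83\right) = - \frac{83}{9} \approx -9.2222$)
$B{\left(j,o \right)} = - \frac{83 j}{9}$
$X{\left(x \right)} = 0$ ($X{\left(x \right)} = - \frac{x - x}{2} = \left(- \frac{1}{2}\right) 0 = 0$)
$X{\left(-35 \right)} - B{\left(-45,151 \right)} = 0 - \left(- \frac{83}{9}\right) \left(-45\right) = 0 - 415 = -415$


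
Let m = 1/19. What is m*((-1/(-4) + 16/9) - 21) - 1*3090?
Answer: -2114243/684 ≈ -3091.0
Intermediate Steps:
m = 1/19 (m = 1*(1/19) = 1/19 ≈ 0.052632)
m*((-1/(-4) + 16/9) - 21) - 1*3090 = ((-1/(-4) + 16/9) - 21)/19 - 1*3090 = ((-1*(-¼) + 16*(⅑)) - 21)/19 - 3090 = ((¼ + 16/9) - 21)/19 - 3090 = (73/36 - 21)/19 - 3090 = (1/19)*(-683/36) - 3090 = -683/684 - 3090 = -2114243/684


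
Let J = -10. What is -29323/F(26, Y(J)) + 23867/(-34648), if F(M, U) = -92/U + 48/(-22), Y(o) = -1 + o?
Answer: -2794359825/589016 ≈ -4744.1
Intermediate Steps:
F(M, U) = -24/11 - 92/U (F(M, U) = -92/U + 48*(-1/22) = -92/U - 24/11 = -24/11 - 92/U)
-29323/F(26, Y(J)) + 23867/(-34648) = -29323/(-24/11 - 92/(-1 - 10)) + 23867/(-34648) = -29323/(-24/11 - 92/(-11)) + 23867*(-1/34648) = -29323/(-24/11 - 92*(-1/11)) - 23867/34648 = -29323/(-24/11 + 92/11) - 23867/34648 = -29323/68/11 - 23867/34648 = -29323*11/68 - 23867/34648 = -322553/68 - 23867/34648 = -2794359825/589016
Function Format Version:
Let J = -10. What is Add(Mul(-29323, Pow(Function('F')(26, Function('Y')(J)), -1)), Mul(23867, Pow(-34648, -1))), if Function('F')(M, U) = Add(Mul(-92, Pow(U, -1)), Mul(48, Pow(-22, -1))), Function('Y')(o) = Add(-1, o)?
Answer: Rational(-2794359825, 589016) ≈ -4744.1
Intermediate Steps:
Function('F')(M, U) = Add(Rational(-24, 11), Mul(-92, Pow(U, -1))) (Function('F')(M, U) = Add(Mul(-92, Pow(U, -1)), Mul(48, Rational(-1, 22))) = Add(Mul(-92, Pow(U, -1)), Rational(-24, 11)) = Add(Rational(-24, 11), Mul(-92, Pow(U, -1))))
Add(Mul(-29323, Pow(Function('F')(26, Function('Y')(J)), -1)), Mul(23867, Pow(-34648, -1))) = Add(Mul(-29323, Pow(Add(Rational(-24, 11), Mul(-92, Pow(Add(-1, -10), -1))), -1)), Mul(23867, Pow(-34648, -1))) = Add(Mul(-29323, Pow(Add(Rational(-24, 11), Mul(-92, Pow(-11, -1))), -1)), Mul(23867, Rational(-1, 34648))) = Add(Mul(-29323, Pow(Add(Rational(-24, 11), Mul(-92, Rational(-1, 11))), -1)), Rational(-23867, 34648)) = Add(Mul(-29323, Pow(Add(Rational(-24, 11), Rational(92, 11)), -1)), Rational(-23867, 34648)) = Add(Mul(-29323, Pow(Rational(68, 11), -1)), Rational(-23867, 34648)) = Add(Mul(-29323, Rational(11, 68)), Rational(-23867, 34648)) = Add(Rational(-322553, 68), Rational(-23867, 34648)) = Rational(-2794359825, 589016)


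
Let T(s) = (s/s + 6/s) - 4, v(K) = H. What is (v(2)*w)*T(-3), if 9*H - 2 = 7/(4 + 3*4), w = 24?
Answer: -65/2 ≈ -32.500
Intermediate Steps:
H = 13/48 (H = 2/9 + (7/(4 + 3*4))/9 = 2/9 + (7/(4 + 12))/9 = 2/9 + (7/16)/9 = 2/9 + (7*(1/16))/9 = 2/9 + (⅑)*(7/16) = 2/9 + 7/144 = 13/48 ≈ 0.27083)
v(K) = 13/48
T(s) = -3 + 6/s (T(s) = (1 + 6/s) - 4 = -3 + 6/s)
(v(2)*w)*T(-3) = ((13/48)*24)*(-3 + 6/(-3)) = 13*(-3 + 6*(-⅓))/2 = 13*(-3 - 2)/2 = (13/2)*(-5) = -65/2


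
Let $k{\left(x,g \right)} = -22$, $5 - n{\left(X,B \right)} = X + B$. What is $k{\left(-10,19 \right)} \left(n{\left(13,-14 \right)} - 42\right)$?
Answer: $792$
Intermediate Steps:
$n{\left(X,B \right)} = 5 - B - X$ ($n{\left(X,B \right)} = 5 - \left(X + B\right) = 5 - \left(B + X\right) = 5 - B - X$)
$k{\left(-10,19 \right)} \left(n{\left(13,-14 \right)} - 42\right) = - 22 \left(\left(5 - -14 - 13\right) - 42\right) = - 22 \left(\left(5 + 14 - 13\right) - 42\right) = - 22 \left(6 - 42\right) = \left(-22\right) \left(-36\right) = 792$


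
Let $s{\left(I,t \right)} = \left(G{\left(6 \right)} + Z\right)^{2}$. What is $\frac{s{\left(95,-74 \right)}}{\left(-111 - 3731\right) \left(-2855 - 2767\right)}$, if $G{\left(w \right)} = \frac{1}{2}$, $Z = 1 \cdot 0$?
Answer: $\frac{1}{86398896} \approx 1.1574 \cdot 10^{-8}$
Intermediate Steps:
$Z = 0$
$G{\left(w \right)} = \frac{1}{2}$
$s{\left(I,t \right)} = \frac{1}{4}$ ($s{\left(I,t \right)} = \left(\frac{1}{2} + 0\right)^{2} = \left(\frac{1}{2}\right)^{2} = \frac{1}{4}$)
$\frac{s{\left(95,-74 \right)}}{\left(-111 - 3731\right) \left(-2855 - 2767\right)} = \frac{1}{4 \left(-111 - 3731\right) \left(-2855 - 2767\right)} = \frac{1}{4 \left(\left(-3842\right) \left(-5622\right)\right)} = \frac{1}{4 \cdot 21599724} = \frac{1}{4} \cdot \frac{1}{21599724} = \frac{1}{86398896}$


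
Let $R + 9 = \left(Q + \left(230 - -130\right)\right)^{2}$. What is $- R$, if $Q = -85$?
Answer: $-75616$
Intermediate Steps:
$R = 75616$ ($R = -9 + \left(-85 + \left(230 - -130\right)\right)^{2} = -9 + \left(-85 + \left(230 + 130\right)\right)^{2} = -9 + \left(-85 + 360\right)^{2} = -9 + 275^{2} = -9 + 75625 = 75616$)
$- R = \left(-1\right) 75616 = -75616$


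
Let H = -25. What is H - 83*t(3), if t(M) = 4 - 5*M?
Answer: 888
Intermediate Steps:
H - 83*t(3) = -25 - 83*(4 - 5*3) = -25 - 83*(4 - 15) = -25 - 83*(-11) = -25 + 913 = 888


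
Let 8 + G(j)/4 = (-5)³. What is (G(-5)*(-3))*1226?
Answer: 1956696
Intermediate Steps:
G(j) = -532 (G(j) = -32 + 4*(-5)³ = -32 + 4*(-125) = -32 - 500 = -532)
(G(-5)*(-3))*1226 = -532*(-3)*1226 = 1596*1226 = 1956696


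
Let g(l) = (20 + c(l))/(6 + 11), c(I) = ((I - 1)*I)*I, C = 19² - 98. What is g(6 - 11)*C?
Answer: -34190/17 ≈ -2011.2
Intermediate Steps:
C = 263 (C = 361 - 98 = 263)
c(I) = I²*(-1 + I) (c(I) = ((-1 + I)*I)*I = (I*(-1 + I))*I = I²*(-1 + I))
g(l) = 20/17 + l²*(-1 + l)/17 (g(l) = (20 + l²*(-1 + l))/(6 + 11) = (20 + l²*(-1 + l))/17 = (20 + l²*(-1 + l))*(1/17) = 20/17 + l²*(-1 + l)/17)
g(6 - 11)*C = (20/17 + (6 - 11)²*(-1 + (6 - 11))/17)*263 = (20/17 + (1/17)*(-5)²*(-1 - 5))*263 = (20/17 + (1/17)*25*(-6))*263 = (20/17 - 150/17)*263 = -130/17*263 = -34190/17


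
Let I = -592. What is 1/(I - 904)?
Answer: -1/1496 ≈ -0.00066845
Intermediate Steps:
1/(I - 904) = 1/(-592 - 904) = 1/(-1496) = -1/1496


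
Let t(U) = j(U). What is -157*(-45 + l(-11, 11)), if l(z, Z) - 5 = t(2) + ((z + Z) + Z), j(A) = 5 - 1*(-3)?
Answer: 3297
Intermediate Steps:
j(A) = 8 (j(A) = 5 + 3 = 8)
t(U) = 8
l(z, Z) = 13 + z + 2*Z (l(z, Z) = 5 + (8 + ((z + Z) + Z)) = 5 + (8 + ((Z + z) + Z)) = 5 + (8 + (z + 2*Z)) = 5 + (8 + z + 2*Z) = 13 + z + 2*Z)
-157*(-45 + l(-11, 11)) = -157*(-45 + (13 - 11 + 2*11)) = -157*(-45 + (13 - 11 + 22)) = -157*(-45 + 24) = -157*(-21) = 3297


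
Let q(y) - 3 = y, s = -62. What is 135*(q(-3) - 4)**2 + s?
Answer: 2098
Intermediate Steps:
q(y) = 3 + y
135*(q(-3) - 4)**2 + s = 135*((3 - 3) - 4)**2 - 62 = 135*(0 - 4)**2 - 62 = 135*(-4)**2 - 62 = 135*16 - 62 = 2160 - 62 = 2098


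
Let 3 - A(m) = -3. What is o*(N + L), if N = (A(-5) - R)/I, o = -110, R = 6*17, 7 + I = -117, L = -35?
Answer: 116710/31 ≈ 3764.8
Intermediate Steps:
I = -124 (I = -7 - 117 = -124)
R = 102
A(m) = 6 (A(m) = 3 - 1*(-3) = 3 + 3 = 6)
N = 24/31 (N = (6 - 1*102)/(-124) = (6 - 102)*(-1/124) = -96*(-1/124) = 24/31 ≈ 0.77419)
o*(N + L) = -110*(24/31 - 35) = -110*(-1061/31) = 116710/31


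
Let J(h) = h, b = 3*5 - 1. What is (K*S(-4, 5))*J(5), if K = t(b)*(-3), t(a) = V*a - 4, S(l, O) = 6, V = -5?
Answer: 6660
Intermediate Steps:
b = 14 (b = 15 - 1 = 14)
t(a) = -4 - 5*a (t(a) = -5*a - 4 = -4 - 5*a)
K = 222 (K = (-4 - 5*14)*(-3) = (-4 - 70)*(-3) = -74*(-3) = 222)
(K*S(-4, 5))*J(5) = (222*6)*5 = 1332*5 = 6660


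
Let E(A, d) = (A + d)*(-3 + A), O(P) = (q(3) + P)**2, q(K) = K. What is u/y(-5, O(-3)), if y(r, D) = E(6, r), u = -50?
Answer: -50/3 ≈ -16.667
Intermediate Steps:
O(P) = (3 + P)**2
E(A, d) = (-3 + A)*(A + d)
y(r, D) = 18 + 3*r (y(r, D) = 6**2 - 3*6 - 3*r + 6*r = 36 - 18 - 3*r + 6*r = 18 + 3*r)
u/y(-5, O(-3)) = -50/(18 + 3*(-5)) = -50/(18 - 15) = -50/3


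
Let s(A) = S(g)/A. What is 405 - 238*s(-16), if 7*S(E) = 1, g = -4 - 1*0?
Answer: 3257/8 ≈ 407.13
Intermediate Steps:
g = -4 (g = -4 + 0 = -4)
S(E) = ⅐ (S(E) = (⅐)*1 = ⅐)
s(A) = 1/(7*A)
405 - 238*s(-16) = 405 - 34/(-16) = 405 - 34*(-1)/16 = 405 - 238*(-1/112) = 405 + 17/8 = 3257/8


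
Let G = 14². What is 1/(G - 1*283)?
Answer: -1/87 ≈ -0.011494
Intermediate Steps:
G = 196
1/(G - 1*283) = 1/(196 - 1*283) = 1/(196 - 283) = 1/(-87) = -1/87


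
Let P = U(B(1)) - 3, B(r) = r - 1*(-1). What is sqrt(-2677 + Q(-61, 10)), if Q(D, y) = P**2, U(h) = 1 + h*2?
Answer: 9*I*sqrt(33) ≈ 51.701*I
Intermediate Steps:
B(r) = 1 + r (B(r) = r + 1 = 1 + r)
U(h) = 1 + 2*h
P = 2 (P = (1 + 2*(1 + 1)) - 3 = (1 + 2*2) - 3 = (1 + 4) - 3 = 5 - 3 = 2)
Q(D, y) = 4 (Q(D, y) = 2**2 = 4)
sqrt(-2677 + Q(-61, 10)) = sqrt(-2677 + 4) = sqrt(-2673) = 9*I*sqrt(33)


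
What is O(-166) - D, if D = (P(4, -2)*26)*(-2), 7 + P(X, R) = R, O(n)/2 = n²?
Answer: 54644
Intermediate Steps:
O(n) = 2*n²
P(X, R) = -7 + R
D = 468 (D = ((-7 - 2)*26)*(-2) = -9*26*(-2) = -234*(-2) = 468)
O(-166) - D = 2*(-166)² - 1*468 = 2*27556 - 468 = 55112 - 468 = 54644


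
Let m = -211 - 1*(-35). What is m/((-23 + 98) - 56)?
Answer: -176/19 ≈ -9.2632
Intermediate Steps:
m = -176 (m = -211 + 35 = -176)
m/((-23 + 98) - 56) = -176/((-23 + 98) - 56) = -176/(75 - 56) = -176/19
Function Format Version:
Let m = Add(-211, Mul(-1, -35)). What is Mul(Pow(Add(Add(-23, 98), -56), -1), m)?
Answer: Rational(-176, 19) ≈ -9.2632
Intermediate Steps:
m = -176 (m = Add(-211, 35) = -176)
Mul(Pow(Add(Add(-23, 98), -56), -1), m) = Mul(Pow(Add(Add(-23, 98), -56), -1), -176) = Mul(Pow(Add(75, -56), -1), -176) = Mul(Pow(19, -1), -176) = Mul(Rational(1, 19), -176) = Rational(-176, 19)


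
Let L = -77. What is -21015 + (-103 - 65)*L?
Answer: -8079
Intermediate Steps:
-21015 + (-103 - 65)*L = -21015 + (-103 - 65)*(-77) = -21015 - 168*(-77) = -21015 + 12936 = -8079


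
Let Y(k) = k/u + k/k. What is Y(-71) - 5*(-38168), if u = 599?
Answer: 114313688/599 ≈ 1.9084e+5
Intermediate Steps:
Y(k) = 1 + k/599 (Y(k) = k/599 + k/k = k*(1/599) + 1 = k/599 + 1 = 1 + k/599)
Y(-71) - 5*(-38168) = (1 + (1/599)*(-71)) - 5*(-38168) = (1 - 71/599) + 190840 = 528/599 + 190840 = 114313688/599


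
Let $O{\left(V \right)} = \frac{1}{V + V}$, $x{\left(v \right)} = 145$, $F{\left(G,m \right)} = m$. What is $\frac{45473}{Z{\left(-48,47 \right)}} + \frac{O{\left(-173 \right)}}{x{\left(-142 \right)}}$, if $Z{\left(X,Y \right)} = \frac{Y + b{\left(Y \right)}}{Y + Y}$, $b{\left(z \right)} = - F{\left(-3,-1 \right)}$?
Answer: $\frac{53612439623}{602040} \approx 89051.0$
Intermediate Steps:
$b{\left(z \right)} = 1$ ($b{\left(z \right)} = \left(-1\right) \left(-1\right) = 1$)
$O{\left(V \right)} = \frac{1}{2 V}$
$Z{\left(X,Y \right)} = \frac{1 + Y}{2 Y}$ ($Z{\left(X,Y \right)} = \frac{Y + 1}{Y + Y} = \frac{1 + Y}{2 Y}$)
$\frac{45473}{Z{\left(-48,47 \right)}} + \frac{O{\left(-173 \right)}}{x{\left(-142 \right)}} = \frac{45473}{\frac{1}{2} \cdot \frac{1}{47} \left(1 + 47\right)} + \frac{\frac{1}{2} \frac{1}{-173}}{145} = \frac{45473}{\frac{1}{2} \cdot \frac{1}{47} \cdot 48} + \frac{1}{2} \left(- \frac{1}{173}\right) \frac{1}{145} = \frac{45473}{\frac{24}{47}} - \frac{1}{50170} = 45473 \cdot \frac{47}{24} - \frac{1}{50170} = \frac{2137231}{24} - \frac{1}{50170} = \frac{53612439623}{602040}$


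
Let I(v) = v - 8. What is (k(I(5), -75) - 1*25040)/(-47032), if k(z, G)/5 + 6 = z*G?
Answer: 23945/47032 ≈ 0.50912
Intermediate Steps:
I(v) = -8 + v
k(z, G) = -30 + 5*G*z (k(z, G) = -30 + 5*(z*G) = -30 + 5*(G*z) = -30 + 5*G*z)
(k(I(5), -75) - 1*25040)/(-47032) = ((-30 + 5*(-75)*(-8 + 5)) - 1*25040)/(-47032) = ((-30 + 5*(-75)*(-3)) - 25040)*(-1/47032) = ((-30 + 1125) - 25040)*(-1/47032) = (1095 - 25040)*(-1/47032) = -23945*(-1/47032) = 23945/47032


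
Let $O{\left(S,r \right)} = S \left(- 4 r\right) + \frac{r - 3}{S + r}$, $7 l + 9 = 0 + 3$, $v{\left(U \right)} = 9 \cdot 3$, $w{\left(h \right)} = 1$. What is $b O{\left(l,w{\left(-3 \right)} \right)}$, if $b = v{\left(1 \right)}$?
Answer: $- \frac{1998}{7} \approx -285.43$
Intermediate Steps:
$v{\left(U \right)} = 27$
$l = - \frac{6}{7}$ ($l = - \frac{9}{7} + \frac{0 + 3}{7} = - \frac{9}{7} + \frac{1}{7} \cdot 3 = - \frac{9}{7} + \frac{3}{7} = - \frac{6}{7} \approx -0.85714$)
$b = 27$
$O{\left(S,r \right)} = \frac{-3 + r}{S + r} - 4 S r$ ($O{\left(S,r \right)} = - 4 S r + \frac{-3 + r}{S + r} = \frac{-3 + r}{S + r} - 4 S r$)
$b O{\left(l,w{\left(-3 \right)} \right)} = 27 \frac{-3 + 1 - - \frac{24 \cdot 1^{2}}{7} - 4 \left(- \frac{6}{7}\right)^{2}}{- \frac{6}{7} + 1} = 27 \frac{1}{\frac{1}{7}} \left(-3 + 1 - \left(- \frac{24}{7}\right) 1 - 4 \cdot \frac{36}{49}\right) = 27 \cdot 7 \left(-3 + 1 + \frac{24}{7} - \frac{144}{49}\right) = 27 \cdot 7 \left(- \frac{74}{49}\right) = 27 \left(- \frac{74}{7}\right) = - \frac{1998}{7}$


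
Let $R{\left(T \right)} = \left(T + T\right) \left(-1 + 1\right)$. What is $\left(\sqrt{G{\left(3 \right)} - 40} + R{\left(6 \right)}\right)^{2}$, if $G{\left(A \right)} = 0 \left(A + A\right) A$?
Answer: $-40$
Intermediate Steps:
$G{\left(A \right)} = 0$ ($G{\left(A \right)} = 0 \cdot 2 A A = 0 A = 0$)
$R{\left(T \right)} = 0$ ($R{\left(T \right)} = 2 T 0 = 0$)
$\left(\sqrt{G{\left(3 \right)} - 40} + R{\left(6 \right)}\right)^{2} = \left(\sqrt{0 - 40} + 0\right)^{2} = \left(\sqrt{-40} + 0\right)^{2} = \left(2 i \sqrt{10} + 0\right)^{2} = \left(2 i \sqrt{10}\right)^{2} = -40$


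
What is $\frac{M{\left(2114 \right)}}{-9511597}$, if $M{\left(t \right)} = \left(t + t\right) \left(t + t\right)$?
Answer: $- \frac{17875984}{9511597} \approx -1.8794$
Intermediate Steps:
$M{\left(t \right)} = 4 t^{2}$ ($M{\left(t \right)} = 2 t 2 t = 4 t^{2}$)
$\frac{M{\left(2114 \right)}}{-9511597} = \frac{4 \cdot 2114^{2}}{-9511597} = 4 \cdot 4468996 \left(- \frac{1}{9511597}\right) = 17875984 \left(- \frac{1}{9511597}\right) = - \frac{17875984}{9511597}$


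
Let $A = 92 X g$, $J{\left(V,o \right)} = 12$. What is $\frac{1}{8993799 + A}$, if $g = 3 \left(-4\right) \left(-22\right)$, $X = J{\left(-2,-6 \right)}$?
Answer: $\frac{1}{9285255} \approx 1.077 \cdot 10^{-7}$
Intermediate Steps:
$X = 12$
$g = 264$ ($g = \left(-12\right) \left(-22\right) = 264$)
$A = 291456$ ($A = 92 \cdot 12 \cdot 264 = 1104 \cdot 264 = 291456$)
$\frac{1}{8993799 + A} = \frac{1}{8993799 + 291456} = \frac{1}{9285255}$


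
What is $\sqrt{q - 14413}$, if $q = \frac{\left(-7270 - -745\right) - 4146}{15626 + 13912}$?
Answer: $\frac{i \sqrt{155253866770}}{3282} \approx 120.06 i$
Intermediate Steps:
$q = - \frac{3557}{9846}$ ($q = \frac{\left(-7270 + 745\right) - 4146}{29538} = \left(-6525 - 4146\right) \frac{1}{29538} = \left(-10671\right) \frac{1}{29538} = - \frac{3557}{9846} \approx -0.36126$)
$\sqrt{q - 14413} = \sqrt{- \frac{3557}{9846} - 14413} = \sqrt{- \frac{141913955}{9846}} = \frac{i \sqrt{155253866770}}{3282}$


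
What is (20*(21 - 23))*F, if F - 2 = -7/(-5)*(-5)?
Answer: 200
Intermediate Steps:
F = -5 (F = 2 - 7/(-5)*(-5) = 2 - 7*(-⅕)*(-5) = 2 + (7/5)*(-5) = 2 - 7 = -5)
(20*(21 - 23))*F = (20*(21 - 23))*(-5) = (20*(-2))*(-5) = -40*(-5) = 200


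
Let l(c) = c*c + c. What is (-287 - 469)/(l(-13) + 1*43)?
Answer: -756/199 ≈ -3.7990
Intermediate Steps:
l(c) = c + c² (l(c) = c² + c = c + c²)
(-287 - 469)/(l(-13) + 1*43) = (-287 - 469)/(-13*(1 - 13) + 1*43) = -756/(-13*(-12) + 43) = -756/(156 + 43) = -756/199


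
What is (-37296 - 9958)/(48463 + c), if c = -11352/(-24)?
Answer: -23627/24468 ≈ -0.96563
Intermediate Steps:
c = 473 (c = -11352*(-1)/24 = -516*(-11/12) = 473)
(-37296 - 9958)/(48463 + c) = (-37296 - 9958)/(48463 + 473) = -47254/48936 = -47254*1/48936 = -23627/24468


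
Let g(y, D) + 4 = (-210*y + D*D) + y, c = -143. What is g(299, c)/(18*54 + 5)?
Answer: -42046/977 ≈ -43.036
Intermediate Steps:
g(y, D) = -4 + D² - 209*y (g(y, D) = -4 + ((-210*y + D*D) + y) = -4 + ((-210*y + D²) + y) = -4 + ((D² - 210*y) + y) = -4 + (D² - 209*y) = -4 + D² - 209*y)
g(299, c)/(18*54 + 5) = (-4 + (-143)² - 209*299)/(18*54 + 5) = (-4 + 20449 - 62491)/(972 + 5) = -42046/977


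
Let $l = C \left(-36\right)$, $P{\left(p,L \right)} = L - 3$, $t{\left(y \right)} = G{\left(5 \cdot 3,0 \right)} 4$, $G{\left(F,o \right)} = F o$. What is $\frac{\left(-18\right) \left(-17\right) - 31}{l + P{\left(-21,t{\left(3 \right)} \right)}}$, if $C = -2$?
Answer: $\frac{275}{69} \approx 3.9855$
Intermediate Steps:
$t{\left(y \right)} = 0$ ($t{\left(y \right)} = 5 \cdot 3 \cdot 0 \cdot 4 = 15 \cdot 0 \cdot 4 = 0 \cdot 4 = 0$)
$P{\left(p,L \right)} = -3 + L$
$l = 72$ ($l = \left(-2\right) \left(-36\right) = 72$)
$\frac{\left(-18\right) \left(-17\right) - 31}{l + P{\left(-21,t{\left(3 \right)} \right)}} = \frac{\left(-18\right) \left(-17\right) - 31}{72 + \left(-3 + 0\right)} = \frac{306 - 31}{72 - 3} = \frac{275}{69}$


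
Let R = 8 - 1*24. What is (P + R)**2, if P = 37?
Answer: 441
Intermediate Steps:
R = -16 (R = 8 - 24 = -16)
(P + R)**2 = (37 - 16)**2 = 21**2 = 441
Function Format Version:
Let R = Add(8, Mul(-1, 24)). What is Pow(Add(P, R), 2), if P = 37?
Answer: 441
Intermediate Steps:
R = -16 (R = Add(8, -24) = -16)
Pow(Add(P, R), 2) = Pow(Add(37, -16), 2) = Pow(21, 2) = 441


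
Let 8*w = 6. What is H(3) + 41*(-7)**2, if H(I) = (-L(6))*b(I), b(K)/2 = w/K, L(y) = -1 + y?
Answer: 4013/2 ≈ 2006.5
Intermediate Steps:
w = 3/4 (w = (1/8)*6 = 3/4 ≈ 0.75000)
b(K) = 3/(2*K) (b(K) = 2*(3/(4*K)) = 3/(2*K))
H(I) = -15/(2*I) (H(I) = (-(-1 + 6))*(3/(2*I)) = (-1*5)*(3/(2*I)) = -15/(2*I))
H(3) + 41*(-7)**2 = -15/2/3 + 41*(-7)**2 = -15/2*1/3 + 41*49 = -5/2 + 2009 = 4013/2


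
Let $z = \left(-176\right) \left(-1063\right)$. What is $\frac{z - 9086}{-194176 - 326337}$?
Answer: $- \frac{178002}{520513} \approx -0.34197$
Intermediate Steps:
$z = 187088$
$\frac{z - 9086}{-194176 - 326337} = \frac{187088 - 9086}{-194176 - 326337} = \frac{178002}{-520513} = 178002 \left(- \frac{1}{520513}\right) = - \frac{178002}{520513}$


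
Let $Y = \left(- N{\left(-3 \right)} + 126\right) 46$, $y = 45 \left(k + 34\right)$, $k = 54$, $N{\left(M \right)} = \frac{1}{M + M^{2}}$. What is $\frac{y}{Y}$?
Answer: $\frac{2376}{3473} \approx 0.68413$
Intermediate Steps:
$y = 3960$ ($y = 45 \left(54 + 34\right) = 45 \cdot 88 = 3960$)
$Y = \frac{17365}{3}$ ($Y = \left(- \frac{1}{\left(-3\right) \left(1 - 3\right)} + 126\right) 46 = \left(- \frac{-1}{3 \left(-2\right)} + 126\right) 46 = \left(- \frac{\left(-1\right) \left(-1\right)}{3 \cdot 2} + 126\right) 46 = \left(\left(-1\right) \frac{1}{6} + 126\right) 46 = \left(- \frac{1}{6} + 126\right) 46 = \frac{755}{6} \cdot 46 = \frac{17365}{3} \approx 5788.3$)
$\frac{y}{Y} = \frac{3960}{\frac{17365}{3}} = 3960 \cdot \frac{3}{17365} = \frac{2376}{3473}$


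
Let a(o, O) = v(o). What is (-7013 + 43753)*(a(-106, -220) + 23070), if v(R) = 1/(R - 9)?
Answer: 19494604052/23 ≈ 8.4759e+8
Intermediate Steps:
v(R) = 1/(-9 + R)
a(o, O) = 1/(-9 + o)
(-7013 + 43753)*(a(-106, -220) + 23070) = (-7013 + 43753)*(1/(-9 - 106) + 23070) = 36740*(1/(-115) + 23070) = 36740*(-1/115 + 23070) = 36740*(2653049/115) = 19494604052/23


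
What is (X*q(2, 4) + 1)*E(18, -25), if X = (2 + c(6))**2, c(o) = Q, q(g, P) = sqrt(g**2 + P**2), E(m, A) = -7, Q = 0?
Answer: -7 - 56*sqrt(5) ≈ -132.22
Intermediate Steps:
q(g, P) = sqrt(P**2 + g**2)
c(o) = 0
X = 4 (X = (2 + 0)**2 = 2**2 = 4)
(X*q(2, 4) + 1)*E(18, -25) = (4*sqrt(4**2 + 2**2) + 1)*(-7) = (4*sqrt(16 + 4) + 1)*(-7) = (4*sqrt(20) + 1)*(-7) = (4*(2*sqrt(5)) + 1)*(-7) = (8*sqrt(5) + 1)*(-7) = (1 + 8*sqrt(5))*(-7) = -7 - 56*sqrt(5)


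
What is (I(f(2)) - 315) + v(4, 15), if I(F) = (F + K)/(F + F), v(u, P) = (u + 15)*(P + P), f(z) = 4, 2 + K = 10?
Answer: 513/2 ≈ 256.50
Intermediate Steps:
K = 8 (K = -2 + 10 = 8)
v(u, P) = 2*P*(15 + u) (v(u, P) = (15 + u)*(2*P) = 2*P*(15 + u))
I(F) = (8 + F)/(2*F) (I(F) = (F + 8)/(F + F) = (8 + F)/((2*F)) = (8 + F)*(1/(2*F)) = (8 + F)/(2*F))
(I(f(2)) - 315) + v(4, 15) = ((½)*(8 + 4)/4 - 315) + 2*15*(15 + 4) = ((½)*(¼)*12 - 315) + 2*15*19 = (3/2 - 315) + 570 = -627/2 + 570 = 513/2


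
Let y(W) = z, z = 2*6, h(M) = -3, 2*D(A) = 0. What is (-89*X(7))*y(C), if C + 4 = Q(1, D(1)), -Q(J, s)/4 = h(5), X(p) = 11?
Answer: -11748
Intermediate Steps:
D(A) = 0 (D(A) = (1/2)*0 = 0)
Q(J, s) = 12 (Q(J, s) = -4*(-3) = 12)
C = 8 (C = -4 + 12 = 8)
z = 12
y(W) = 12
(-89*X(7))*y(C) = -89*11*12 = -979*12 = -11748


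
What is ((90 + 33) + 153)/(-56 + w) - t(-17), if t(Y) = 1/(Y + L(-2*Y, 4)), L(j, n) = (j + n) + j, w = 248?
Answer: 1249/880 ≈ 1.4193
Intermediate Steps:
L(j, n) = n + 2*j
t(Y) = 1/(4 - 3*Y) (t(Y) = 1/(Y + (4 + 2*(-2*Y))) = 1/(Y + (4 - 4*Y)) = 1/(4 - 3*Y))
((90 + 33) + 153)/(-56 + w) - t(-17) = ((90 + 33) + 153)/(-56 + 248) - 1/(4 - 3*(-17)) = (123 + 153)/192 - 1/(4 + 51) = 276*(1/192) - 1/55 = 23/16 - 1*1/55 = 23/16 - 1/55 = 1249/880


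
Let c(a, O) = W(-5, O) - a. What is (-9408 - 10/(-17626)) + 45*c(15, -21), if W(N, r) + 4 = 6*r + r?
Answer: -148745809/8813 ≈ -16878.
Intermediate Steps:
W(N, r) = -4 + 7*r (W(N, r) = -4 + (6*r + r) = -4 + 7*r)
c(a, O) = -4 - a + 7*O (c(a, O) = (-4 + 7*O) - a = -4 - a + 7*O)
(-9408 - 10/(-17626)) + 45*c(15, -21) = (-9408 - 10/(-17626)) + 45*(-4 - 1*15 + 7*(-21)) = (-9408 - 10*(-1/17626)) + 45*(-4 - 15 - 147) = (-9408 + 5/8813) + 45*(-166) = -82912699/8813 - 7470 = -148745809/8813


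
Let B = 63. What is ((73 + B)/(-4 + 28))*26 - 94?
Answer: 160/3 ≈ 53.333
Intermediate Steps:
((73 + B)/(-4 + 28))*26 - 94 = ((73 + 63)/(-4 + 28))*26 - 94 = (136/24)*26 - 94 = (136*(1/24))*26 - 94 = (17/3)*26 - 94 = 442/3 - 94 = 160/3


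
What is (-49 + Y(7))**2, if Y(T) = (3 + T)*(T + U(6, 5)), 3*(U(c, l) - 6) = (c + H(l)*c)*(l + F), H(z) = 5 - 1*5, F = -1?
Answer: 25921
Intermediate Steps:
H(z) = 0 (H(z) = 5 - 5 = 0)
U(c, l) = 6 + c*(-1 + l)/3 (U(c, l) = 6 + ((c + 0*c)*(l - 1))/3 = 6 + ((c + 0)*(-1 + l))/3 = 6 + (c*(-1 + l))/3 = 6 + c*(-1 + l)/3)
Y(T) = (3 + T)*(14 + T) (Y(T) = (3 + T)*(T + (6 - 1/3*6 + (1/3)*6*5)) = (3 + T)*(T + (6 - 2 + 10)) = (3 + T)*(T + 14) = (3 + T)*(14 + T))
(-49 + Y(7))**2 = (-49 + (42 + 7**2 + 17*7))**2 = (-49 + (42 + 49 + 119))**2 = (-49 + 210)**2 = 161**2 = 25921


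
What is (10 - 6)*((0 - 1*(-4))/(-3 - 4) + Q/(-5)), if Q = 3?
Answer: -164/35 ≈ -4.6857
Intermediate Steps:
(10 - 6)*((0 - 1*(-4))/(-3 - 4) + Q/(-5)) = (10 - 6)*((0 - 1*(-4))/(-3 - 4) + 3/(-5)) = 4*((0 + 4)/(-7) + 3*(-1/5)) = 4*(4*(-1/7) - 3/5) = 4*(-4/7 - 3/5) = 4*(-41/35) = -164/35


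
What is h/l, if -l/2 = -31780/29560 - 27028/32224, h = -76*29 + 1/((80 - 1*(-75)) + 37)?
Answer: -314909455891/546907920 ≈ -575.80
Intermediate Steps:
h = -423167/192 (h = -2204 + 1/((80 + 75) + 37) = -2204 + 1/(155 + 37) = -2204 + 1/192 = -423167/192 ≈ -2204.0)
l = 11393915/2976692 (l = -2*(-31780/29560 - 27028/32224) = -2*(-31780*1/29560 - 27028*1/32224) = -2*(-1589/1478 - 6757/8056) = -2*(-11393915/5953384) = 11393915/2976692 ≈ 3.8277)
h/l = -423167/(192*11393915/2976692) = -423167/192*2976692/11393915 = -314909455891/546907920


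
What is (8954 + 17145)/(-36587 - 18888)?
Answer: -26099/55475 ≈ -0.47046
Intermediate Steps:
(8954 + 17145)/(-36587 - 18888) = 26099/(-55475) = 26099*(-1/55475) = -26099/55475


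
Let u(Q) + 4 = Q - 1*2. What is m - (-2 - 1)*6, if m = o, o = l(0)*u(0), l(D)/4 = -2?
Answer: 66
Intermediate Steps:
l(D) = -8 (l(D) = 4*(-2) = -8)
u(Q) = -6 + Q (u(Q) = -4 + (Q - 1*2) = -4 + (Q - 2) = -4 + (-2 + Q) = -6 + Q)
o = 48 (o = -8*(-6 + 0) = -8*(-6) = 48)
m = 48
m - (-2 - 1)*6 = 48 - (-2 - 1)*6 = 48 - (-3)*6 = 48 - 1*(-18) = 48 + 18 = 66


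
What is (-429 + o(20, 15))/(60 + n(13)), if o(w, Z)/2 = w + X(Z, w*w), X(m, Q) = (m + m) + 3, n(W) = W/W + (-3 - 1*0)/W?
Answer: -4199/790 ≈ -5.3152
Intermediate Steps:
n(W) = 1 - 3/W (n(W) = 1 + (-3 + 0)/W = 1 - 3/W)
X(m, Q) = 3 + 2*m (X(m, Q) = 2*m + 3 = 3 + 2*m)
o(w, Z) = 6 + 2*w + 4*Z (o(w, Z) = 2*(w + (3 + 2*Z)) = 2*(3 + w + 2*Z) = 6 + 2*w + 4*Z)
(-429 + o(20, 15))/(60 + n(13)) = (-429 + (6 + 2*20 + 4*15))/(60 + (-3 + 13)/13) = (-429 + (6 + 40 + 60))/(60 + (1/13)*10) = (-429 + 106)/(60 + 10/13) = -323/790/13 = -323*13/790 = -4199/790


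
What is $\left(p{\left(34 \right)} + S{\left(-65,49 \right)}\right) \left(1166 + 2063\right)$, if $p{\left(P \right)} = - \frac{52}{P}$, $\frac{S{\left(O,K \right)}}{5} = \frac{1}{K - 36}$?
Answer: $- \frac{816937}{221} \approx -3696.5$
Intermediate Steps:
$S{\left(O,K \right)} = \frac{5}{-36 + K}$ ($S{\left(O,K \right)} = \frac{5}{K - 36} = \frac{5}{-36 + K}$)
$\left(p{\left(34 \right)} + S{\left(-65,49 \right)}\right) \left(1166 + 2063\right) = \left(- \frac{52}{34} + \frac{5}{-36 + 49}\right) \left(1166 + 2063\right) = \left(\left(-52\right) \frac{1}{34} + \frac{5}{13}\right) 3229 = \left(- \frac{26}{17} + 5 \cdot \frac{1}{13}\right) 3229 = \left(- \frac{26}{17} + \frac{5}{13}\right) 3229 = \left(- \frac{253}{221}\right) 3229 = - \frac{816937}{221}$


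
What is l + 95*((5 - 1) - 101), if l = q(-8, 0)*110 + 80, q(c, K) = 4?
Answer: -8695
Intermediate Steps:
l = 520 (l = 4*110 + 80 = 440 + 80 = 520)
l + 95*((5 - 1) - 101) = 520 + 95*((5 - 1) - 101) = 520 + 95*(4 - 101) = 520 + 95*(-97) = 520 - 9215 = -8695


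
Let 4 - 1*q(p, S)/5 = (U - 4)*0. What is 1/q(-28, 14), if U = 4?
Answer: 1/20 ≈ 0.050000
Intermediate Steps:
q(p, S) = 20 (q(p, S) = 20 - 5*(4 - 4)*0 = 20 - 0*0 = 20 - 5*0 = 20 + 0 = 20)
1/q(-28, 14) = 1/20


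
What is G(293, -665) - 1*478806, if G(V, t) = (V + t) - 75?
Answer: -479253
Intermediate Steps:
G(V, t) = -75 + V + t
G(293, -665) - 1*478806 = (-75 + 293 - 665) - 1*478806 = -447 - 478806 = -479253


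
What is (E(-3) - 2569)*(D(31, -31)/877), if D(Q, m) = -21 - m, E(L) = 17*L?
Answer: -26200/877 ≈ -29.875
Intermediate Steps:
(E(-3) - 2569)*(D(31, -31)/877) = (17*(-3) - 2569)*((-21 - 1*(-31))/877) = (-51 - 2569)*((-21 + 31)*(1/877)) = -26200/877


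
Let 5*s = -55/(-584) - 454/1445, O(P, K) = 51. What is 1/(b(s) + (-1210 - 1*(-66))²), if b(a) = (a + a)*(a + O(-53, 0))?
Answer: 8901668180000/11649893689411293521 ≈ 7.6410e-7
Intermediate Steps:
s = -185661/4219400 (s = (-55/(-584) - 454/1445)/5 = (-55*(-1/584) - 454*1/1445)/5 = (55/584 - 454/1445)/5 = (⅕)*(-185661/843880) = -185661/4219400 ≈ -0.044002)
b(a) = 2*a*(51 + a) (b(a) = (a + a)*(a + 51) = (2*a)*(51 + a) = 2*a*(51 + a))
1/(b(s) + (-1210 - 1*(-66))²) = 1/(2*(-185661/4219400)*(51 - 185661/4219400) + (-1210 - 1*(-66))²) = 1/(2*(-185661/4219400)*(215003739/4219400) + (-1210 + 66)²) = 1/(-39917809186479/8901668180000 + (-1144)²) = 1/(-39917809186479/8901668180000 + 1308736) = 1/(11649893689411293521/8901668180000) = 8901668180000/11649893689411293521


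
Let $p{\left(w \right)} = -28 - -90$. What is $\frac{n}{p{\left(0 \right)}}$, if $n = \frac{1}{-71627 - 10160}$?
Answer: $- \frac{1}{5070794} \approx -1.9721 \cdot 10^{-7}$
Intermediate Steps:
$p{\left(w \right)} = 62$ ($p{\left(w \right)} = -28 + 90 = 62$)
$n = - \frac{1}{81787}$ ($n = \frac{1}{-81787} = - \frac{1}{81787} \approx -1.2227 \cdot 10^{-5}$)
$\frac{n}{p{\left(0 \right)}} = - \frac{1}{81787 \cdot 62} = \left(- \frac{1}{81787}\right) \frac{1}{62} = - \frac{1}{5070794}$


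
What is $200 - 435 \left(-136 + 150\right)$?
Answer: $-5890$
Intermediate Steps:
$200 - 435 \left(-136 + 150\right) = 200 - 6090 = -5890$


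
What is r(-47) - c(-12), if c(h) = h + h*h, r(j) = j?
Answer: -179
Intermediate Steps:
c(h) = h + h²
r(-47) - c(-12) = -47 - (-12)*(1 - 12) = -47 - (-12)*(-11) = -47 - 1*132 = -47 - 132 = -179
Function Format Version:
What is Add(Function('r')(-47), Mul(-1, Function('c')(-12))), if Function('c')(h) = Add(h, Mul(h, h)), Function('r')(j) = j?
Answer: -179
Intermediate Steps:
Function('c')(h) = Add(h, Pow(h, 2))
Add(Function('r')(-47), Mul(-1, Function('c')(-12))) = Add(-47, Mul(-1, Mul(-12, Add(1, -12)))) = Add(-47, Mul(-1, Mul(-12, -11))) = Add(-47, Mul(-1, 132)) = Add(-47, -132) = -179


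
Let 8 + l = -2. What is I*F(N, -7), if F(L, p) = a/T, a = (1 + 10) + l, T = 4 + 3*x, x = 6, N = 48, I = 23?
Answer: 23/22 ≈ 1.0455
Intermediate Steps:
l = -10 (l = -8 - 2 = -10)
T = 22 (T = 4 + 3*6 = 4 + 18 = 22)
a = 1 (a = (1 + 10) - 10 = 11 - 10 = 1)
F(L, p) = 1/22
I*F(N, -7) = 23*(1/22) = 23/22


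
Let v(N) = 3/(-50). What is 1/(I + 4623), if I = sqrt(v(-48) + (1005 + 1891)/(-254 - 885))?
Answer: 263279850/1217142894767 - 5*I*sqrt(337638326)/1217142894767 ≈ 0.00021631 - 7.5484e-8*I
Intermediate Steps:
v(N) = -3/50 (v(N) = 3*(-1/50) = -3/50)
I = I*sqrt(337638326)/11390 (I = sqrt(-3/50 + (1005 + 1891)/(-254 - 885)) = sqrt(-3/50 + 2896/(-1139)) = sqrt(-3/50 + 2896*(-1/1139)) = sqrt(-3/50 - 2896/1139) = sqrt(-148217/56950) = I*sqrt(337638326)/11390 ≈ 1.6133*I)
1/(I + 4623) = 1/(I*sqrt(337638326)/11390 + 4623) = 1/(4623 + I*sqrt(337638326)/11390)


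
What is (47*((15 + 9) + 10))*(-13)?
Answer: -20774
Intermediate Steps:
(47*((15 + 9) + 10))*(-13) = (47*(24 + 10))*(-13) = (47*34)*(-13) = 1598*(-13) = -20774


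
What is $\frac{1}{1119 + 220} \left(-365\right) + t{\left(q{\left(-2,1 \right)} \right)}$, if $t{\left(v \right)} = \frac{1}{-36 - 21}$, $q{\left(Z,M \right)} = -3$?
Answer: $- \frac{22144}{76323} \approx -0.29014$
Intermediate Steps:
$t{\left(v \right)} = - \frac{1}{57}$ ($t{\left(v \right)} = \frac{1}{-57} = - \frac{1}{57}$)
$\frac{1}{1119 + 220} \left(-365\right) + t{\left(q{\left(-2,1 \right)} \right)} = \frac{1}{1119 + 220} \left(-365\right) - \frac{1}{57} = \frac{1}{1339} \left(-365\right) - \frac{1}{57} = - \frac{365}{1339} - \frac{1}{57} = - \frac{22144}{76323}$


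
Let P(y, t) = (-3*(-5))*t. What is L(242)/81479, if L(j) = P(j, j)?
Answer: 3630/81479 ≈ 0.044551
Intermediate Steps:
P(y, t) = 15*t
L(j) = 15*j
L(242)/81479 = (15*242)/81479 = 3630*(1/81479) = 3630/81479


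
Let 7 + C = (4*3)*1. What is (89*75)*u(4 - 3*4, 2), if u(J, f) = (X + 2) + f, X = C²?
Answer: 193575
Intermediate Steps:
C = 5 (C = -7 + (4*3)*1 = -7 + 12*1 = -7 + 12 = 5)
X = 25 (X = 5² = 25)
u(J, f) = 27 + f (u(J, f) = (25 + 2) + f = 27 + f)
(89*75)*u(4 - 3*4, 2) = (89*75)*(27 + 2) = 6675*29 = 193575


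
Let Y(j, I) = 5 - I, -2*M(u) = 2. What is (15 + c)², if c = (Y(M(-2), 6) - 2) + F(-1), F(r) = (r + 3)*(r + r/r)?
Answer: 144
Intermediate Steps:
M(u) = -1 (M(u) = -½*2 = -1)
F(r) = (1 + r)*(3 + r) (F(r) = (3 + r)*(r + 1) = (3 + r)*(1 + r) = (1 + r)*(3 + r))
c = -3 (c = ((5 - 1*6) - 2) + (3 + (-1)² + 4*(-1)) = ((5 - 6) - 2) + (3 + 1 - 4) = (-1 - 2) + 0 = -3 + 0 = -3)
(15 + c)² = (15 - 3)² = 12² = 144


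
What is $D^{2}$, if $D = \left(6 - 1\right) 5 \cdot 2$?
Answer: $2500$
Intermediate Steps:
$D = 50$ ($D = \left(6 - 1\right) 5 \cdot 2 = 5 \cdot 5 \cdot 2 = 25 \cdot 2 = 50$)
$D^{2} = 50^{2} = 2500$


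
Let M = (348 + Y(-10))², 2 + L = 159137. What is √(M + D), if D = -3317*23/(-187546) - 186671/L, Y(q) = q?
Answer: √9591865205964590397210/289758570 ≈ 338.00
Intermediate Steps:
L = 159135 (L = -2 + 159137 = 159135)
M = 114244 (M = (348 - 10)² = 338² = 114244)
D = -22868831081/29845132710 (D = -3317*23/(-187546) - 186671/159135 = -76291*(-1/187546) - 186671*1/159135 = 76291/187546 - 186671/159135 = -22868831081/29845132710 ≈ -0.76625)
√(M + D) = √(114244 - 22868831081/29845132710) = √(3409604472490159/29845132710) = √9591865205964590397210/289758570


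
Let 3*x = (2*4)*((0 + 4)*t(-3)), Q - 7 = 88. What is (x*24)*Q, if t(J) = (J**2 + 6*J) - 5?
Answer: -340480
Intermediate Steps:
Q = 95 (Q = 7 + 88 = 95)
t(J) = -5 + J**2 + 6*J
x = -448/3 (x = ((2*4)*((0 + 4)*(-5 + (-3)**2 + 6*(-3))))/3 = (8*(4*(-5 + 9 - 18)))/3 = (8*(4*(-14)))/3 = (8*(-56))/3 = (1/3)*(-448) = -448/3 ≈ -149.33)
(x*24)*Q = -448/3*24*95 = -3584*95 = -340480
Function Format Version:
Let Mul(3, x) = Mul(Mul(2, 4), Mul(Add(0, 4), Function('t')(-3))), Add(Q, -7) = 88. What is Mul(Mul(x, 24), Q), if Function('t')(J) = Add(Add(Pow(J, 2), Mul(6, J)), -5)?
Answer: -340480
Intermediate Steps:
Q = 95 (Q = Add(7, 88) = 95)
Function('t')(J) = Add(-5, Pow(J, 2), Mul(6, J))
x = Rational(-448, 3) (x = Mul(Rational(1, 3), Mul(Mul(2, 4), Mul(Add(0, 4), Add(-5, Pow(-3, 2), Mul(6, -3))))) = Mul(Rational(1, 3), Mul(8, Mul(4, Add(-5, 9, -18)))) = Mul(Rational(1, 3), Mul(8, Mul(4, -14))) = Mul(Rational(1, 3), Mul(8, -56)) = Mul(Rational(1, 3), -448) = Rational(-448, 3) ≈ -149.33)
Mul(Mul(x, 24), Q) = Mul(Mul(Rational(-448, 3), 24), 95) = Mul(-3584, 95) = -340480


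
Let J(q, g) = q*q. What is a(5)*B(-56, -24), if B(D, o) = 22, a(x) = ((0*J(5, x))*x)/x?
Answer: 0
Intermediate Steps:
J(q, g) = q²
a(x) = 0 (a(x) = ((0*5²)*x)/x = ((0*25)*x)/x = (0*x)/x = 0/x = 0)
a(5)*B(-56, -24) = 0*22 = 0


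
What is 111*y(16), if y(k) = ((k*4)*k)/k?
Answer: 7104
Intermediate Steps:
y(k) = 4*k (y(k) = ((4*k)*k)/k = (4*k**2)/k = 4*k)
111*y(16) = 111*(4*16) = 111*64 = 7104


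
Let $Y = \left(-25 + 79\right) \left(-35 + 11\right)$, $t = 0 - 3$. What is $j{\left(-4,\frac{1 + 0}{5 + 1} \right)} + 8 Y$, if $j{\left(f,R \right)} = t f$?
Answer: $-10356$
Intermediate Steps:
$t = -3$
$j{\left(f,R \right)} = - 3 f$
$Y = -1296$ ($Y = 54 \left(-24\right) = -1296$)
$j{\left(-4,\frac{1 + 0}{5 + 1} \right)} + 8 Y = \left(-3\right) \left(-4\right) + 8 \left(-1296\right) = 12 - 10368 = -10356$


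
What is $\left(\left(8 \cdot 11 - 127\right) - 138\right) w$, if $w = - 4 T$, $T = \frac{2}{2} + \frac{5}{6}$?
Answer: $1298$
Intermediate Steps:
$T = \frac{11}{6}$ ($T = 2 \cdot \frac{1}{2} + 5 \cdot \frac{1}{6} = 1 + \frac{5}{6} = \frac{11}{6} \approx 1.8333$)
$w = - \frac{22}{3}$ ($w = \left(-4\right) \frac{11}{6} = - \frac{22}{3} \approx -7.3333$)
$\left(\left(8 \cdot 11 - 127\right) - 138\right) w = \left(\left(8 \cdot 11 - 127\right) - 138\right) \left(- \frac{22}{3}\right) = \left(\left(88 - 127\right) - 138\right) \left(- \frac{22}{3}\right) = \left(-39 - 138\right) \left(- \frac{22}{3}\right) = \left(-177\right) \left(- \frac{22}{3}\right) = 1298$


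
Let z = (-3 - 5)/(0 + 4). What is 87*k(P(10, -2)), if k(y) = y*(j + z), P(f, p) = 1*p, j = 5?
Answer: -522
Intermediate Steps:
z = -2 (z = -8/4 = -8*1/4 = -2)
P(f, p) = p
k(y) = 3*y (k(y) = y*(5 - 2) = y*3 = 3*y)
87*k(P(10, -2)) = 87*(3*(-2)) = 87*(-6) = -522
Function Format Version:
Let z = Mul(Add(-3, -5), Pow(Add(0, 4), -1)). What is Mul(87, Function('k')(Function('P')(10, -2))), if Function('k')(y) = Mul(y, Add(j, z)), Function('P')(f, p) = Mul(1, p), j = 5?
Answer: -522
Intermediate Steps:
z = -2 (z = Mul(-8, Pow(4, -1)) = Mul(-8, Rational(1, 4)) = -2)
Function('P')(f, p) = p
Function('k')(y) = Mul(3, y) (Function('k')(y) = Mul(y, Add(5, -2)) = Mul(y, 3) = Mul(3, y))
Mul(87, Function('k')(Function('P')(10, -2))) = Mul(87, Mul(3, -2)) = Mul(87, -6) = -522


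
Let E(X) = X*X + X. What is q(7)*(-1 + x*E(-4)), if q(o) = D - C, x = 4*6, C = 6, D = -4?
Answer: -2870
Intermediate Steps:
x = 24
E(X) = X + X**2 (E(X) = X**2 + X = X + X**2)
q(o) = -10 (q(o) = -4 - 1*6 = -4 - 6 = -10)
q(7)*(-1 + x*E(-4)) = -10*(-1 + 24*(-4*(1 - 4))) = -10*(-1 + 24*(-4*(-3))) = -10*(-1 + 24*12) = -10*(-1 + 288) = -10*287 = -2870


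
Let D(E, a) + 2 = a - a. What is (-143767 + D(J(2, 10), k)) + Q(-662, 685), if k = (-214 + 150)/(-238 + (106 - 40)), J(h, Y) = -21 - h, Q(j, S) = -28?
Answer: -143797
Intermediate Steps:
k = 16/43 (k = -64/(-238 + 66) = -64/(-172) = -64*(-1/172) = 16/43 ≈ 0.37209)
D(E, a) = -2 (D(E, a) = -2 + (a - a) = -2 + 0 = -2)
(-143767 + D(J(2, 10), k)) + Q(-662, 685) = (-143767 - 2) - 28 = -143769 - 28 = -143797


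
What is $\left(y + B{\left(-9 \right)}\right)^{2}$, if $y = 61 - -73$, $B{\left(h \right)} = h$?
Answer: $15625$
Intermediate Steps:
$y = 134$ ($y = 61 + 73 = 134$)
$\left(y + B{\left(-9 \right)}\right)^{2} = \left(134 - 9\right)^{2} = 125^{2} = 15625$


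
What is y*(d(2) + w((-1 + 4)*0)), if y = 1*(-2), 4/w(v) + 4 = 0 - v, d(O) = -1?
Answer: 4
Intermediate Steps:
w(v) = 4/(-4 - v) (w(v) = 4/(-4 + (0 - v)) = 4/(-4 - v))
y = -2
y*(d(2) + w((-1 + 4)*0)) = -2*(-1 - 4/(4 + (-1 + 4)*0)) = -2*(-1 - 4/(4 + 3*0)) = -2*(-1 - 4/(4 + 0)) = -2*(-1 - 4/4) = -2*(-1 - 4*1/4) = -2*(-1 - 1) = -2*(-2) = 4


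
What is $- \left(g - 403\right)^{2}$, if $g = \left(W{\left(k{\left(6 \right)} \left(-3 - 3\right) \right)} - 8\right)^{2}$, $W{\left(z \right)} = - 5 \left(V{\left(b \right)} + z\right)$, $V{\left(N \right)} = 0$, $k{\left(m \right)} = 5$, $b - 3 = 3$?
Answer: $-390497121$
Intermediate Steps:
$b = 6$ ($b = 3 + 3 = 6$)
$W{\left(z \right)} = - 5 z$ ($W{\left(z \right)} = - 5 \left(0 + z\right) = - 5 z$)
$g = 20164$ ($g = \left(- 5 \cdot 5 \left(-3 - 3\right) - 8\right)^{2} = \left(- 5 \cdot 5 \left(-6\right) - 8\right)^{2} = \left(\left(-5\right) \left(-30\right) - 8\right)^{2} = \left(150 - 8\right)^{2} = 142^{2} = 20164$)
$- \left(g - 403\right)^{2} = - \left(20164 - 403\right)^{2} = - 19761^{2} = \left(-1\right) 390497121 = -390497121$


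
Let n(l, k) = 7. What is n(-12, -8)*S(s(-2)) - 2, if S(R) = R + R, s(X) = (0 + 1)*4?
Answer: 54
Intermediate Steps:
s(X) = 4 (s(X) = 1*4 = 4)
S(R) = 2*R
n(-12, -8)*S(s(-2)) - 2 = 7*(2*4) - 2 = 7*8 - 2 = 56 - 2 = 54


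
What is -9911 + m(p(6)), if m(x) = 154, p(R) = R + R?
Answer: -9757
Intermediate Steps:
p(R) = 2*R
-9911 + m(p(6)) = -9911 + 154 = -9757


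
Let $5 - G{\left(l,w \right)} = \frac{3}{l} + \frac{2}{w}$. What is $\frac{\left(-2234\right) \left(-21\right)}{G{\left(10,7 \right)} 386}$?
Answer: $\frac{547330}{19879} \approx 27.533$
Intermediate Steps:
$G{\left(l,w \right)} = 5 - \frac{3}{l} - \frac{2}{w}$ ($G{\left(l,w \right)} = 5 - \left(\frac{3}{l} + \frac{2}{w}\right) = 5 - \left(\frac{2}{w} + \frac{3}{l}\right) = 5 - \frac{3}{l} - \frac{2}{w}$)
$\frac{\left(-2234\right) \left(-21\right)}{G{\left(10,7 \right)} 386} = \frac{\left(-2234\right) \left(-21\right)}{\left(5 - \frac{3}{10} - \frac{2}{7}\right) 386} = \frac{46914}{\left(5 - \frac{3}{10} - \frac{2}{7}\right) 386} = \frac{46914}{\frac{309}{70} \cdot 386} = \frac{46914}{\frac{59637}{35}} = 46914 \cdot \frac{35}{59637} = \frac{547330}{19879}$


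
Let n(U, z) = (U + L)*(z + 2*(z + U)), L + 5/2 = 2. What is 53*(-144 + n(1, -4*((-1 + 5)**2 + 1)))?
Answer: -12985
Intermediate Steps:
L = -1/2 (L = -5/2 + 2 = -1/2 ≈ -0.50000)
n(U, z) = (-1/2 + U)*(2*U + 3*z) (n(U, z) = (U - 1/2)*(z + 2*(z + U)) = (-1/2 + U)*(z + 2*(U + z)) = (-1/2 + U)*(z + (2*U + 2*z)) = (-1/2 + U)*(2*U + 3*z))
53*(-144 + n(1, -4*((-1 + 5)**2 + 1))) = 53*(-144 + (-1*1 + 2*1**2 - (-6)*((-1 + 5)**2 + 1) + 3*1*(-4*((-1 + 5)**2 + 1)))) = 53*(-144 + (-1 + 2*1 - (-6)*(4**2 + 1) + 3*1*(-4*(4**2 + 1)))) = 53*(-144 + (-1 + 2 - (-6)*(16 + 1) + 3*1*(-4*(16 + 1)))) = 53*(-144 + (-1 + 2 - (-6)*17 + 3*1*(-4*17))) = 53*(-144 + (-1 + 2 - 3/2*(-68) + 3*1*(-68))) = 53*(-144 + (-1 + 2 + 102 - 204)) = 53*(-144 - 101) = 53*(-245) = -12985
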